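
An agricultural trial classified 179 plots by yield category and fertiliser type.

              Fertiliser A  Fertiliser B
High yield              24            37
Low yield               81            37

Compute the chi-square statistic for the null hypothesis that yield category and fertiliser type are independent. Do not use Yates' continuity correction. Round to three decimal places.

Row totals: 61, 118. Column totals: 105, 74. Grand total N = 179.
Expected counts (row total × column total / N):
  High yield, Fertiliser A: 61×105/179 = 35.78212
  High yield, Fertiliser B: 61×74/179 = 25.21788
  Low yield, Fertiliser A: 118×105/179 = 69.21788
  Low yield, Fertiliser B: 118×74/179 = 48.78212
Contributions (O − E)²/E:
  (24 − 35.78212)²/35.78212 = 3.8795
  (37 − 25.21788)²/25.21788 = 5.5048
  (81 − 69.21788)²/69.21788 = 2.0055
  (37 − 48.78212)²/48.78212 = 2.8457
χ² = 3.8795 + 5.5048 + 2.0055 + 2.8457 = 14.236

14.236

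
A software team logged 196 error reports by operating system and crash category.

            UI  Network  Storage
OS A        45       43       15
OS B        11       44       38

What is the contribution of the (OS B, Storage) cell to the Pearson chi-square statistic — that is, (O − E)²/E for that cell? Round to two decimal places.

6.57

Row total (OS B) = 93; column total (Storage) = 53; N = 196.
Expected count E = 93 × 53 / 196 = 25.1480.
Contribution = (O − E)²/E = (38 − 25.1480)² / 25.1480 = 6.57.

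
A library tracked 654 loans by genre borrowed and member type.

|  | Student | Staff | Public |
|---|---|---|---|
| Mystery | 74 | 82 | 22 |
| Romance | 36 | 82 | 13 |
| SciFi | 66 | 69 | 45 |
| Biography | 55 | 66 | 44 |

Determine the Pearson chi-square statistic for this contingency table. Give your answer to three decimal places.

34.384

Row totals: 178, 131, 180, 165. Column totals: 231, 299, 124. Grand total N = 654.
Expected counts (row total × column total / N):
  Mystery, Student: 178×231/654 = 62.8716
  Mystery, Staff: 178×299/654 = 81.3792
  Mystery, Public: 178×124/654 = 33.7492
  Romance, Student: 131×231/654 = 46.2706
  Romance, Staff: 131×299/654 = 59.8914
  Romance, Public: 131×124/654 = 24.8379
  SciFi, Student: 180×231/654 = 63.5780
  SciFi, Staff: 180×299/654 = 82.2936
  SciFi, Public: 180×124/654 = 34.1284
  Biography, Student: 165×231/654 = 58.2798
  Biography, Staff: 165×299/654 = 75.4358
  Biography, Public: 165×124/654 = 31.2844
Contributions (O − E)²/E:
  (74 − 62.8716)²/62.8716 = 1.9697
  (82 − 81.3792)²/81.3792 = 0.0047
  (22 − 33.7492)²/33.7492 = 4.0903
  (36 − 46.2706)²/46.2706 = 2.2797
  (82 − 59.8914)²/59.8914 = 8.1613
  (13 − 24.8379)²/24.8379 = 5.6420
  (66 − 63.5780)²/63.5780 = 0.0923
  (69 − 82.2936)²/82.2936 = 2.1474
  (45 − 34.1284)²/34.1284 = 3.4631
  (55 − 58.2798)²/58.2798 = 0.1846
  (66 − 75.4358)²/75.4358 = 1.1803
  (44 − 31.2844)²/31.2844 = 5.1683
χ² = 1.9697 + 0.0047 + 4.0903 + 2.2797 + 8.1613 + 5.6420 + 0.0923 + 2.1474 + 3.4631 + 0.1846 + 1.1803 + 5.1683 = 34.384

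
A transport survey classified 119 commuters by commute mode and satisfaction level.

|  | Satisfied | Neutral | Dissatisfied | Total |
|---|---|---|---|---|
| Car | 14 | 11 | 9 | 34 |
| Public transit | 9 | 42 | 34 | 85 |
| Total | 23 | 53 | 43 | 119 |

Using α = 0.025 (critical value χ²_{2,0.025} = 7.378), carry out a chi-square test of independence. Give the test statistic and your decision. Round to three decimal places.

14.574; reject H₀

Grand total N = 119.
Expected counts (row total × column total / N):
  Car, Satisfied: 34×23/119 = 6.5714
  Car, Neutral: 34×53/119 = 15.1429
  Car, Dissatisfied: 34×43/119 = 12.2857
  Public transit, Satisfied: 85×23/119 = 16.4286
  Public transit, Neutral: 85×53/119 = 37.8571
  Public transit, Dissatisfied: 85×43/119 = 30.7143
Contributions (O − E)²/E:
  (14 − 6.5714)²/6.5714 = 8.3976
  (11 − 15.1429)²/15.1429 = 1.1334
  (9 − 12.2857)²/12.2857 = 0.8787
  (9 − 16.4286)²/16.4286 = 3.3590
  (42 − 37.8571)²/37.8571 = 0.4534
  (34 − 30.7143)²/30.7143 = 0.3515
χ² = 8.3976 + 1.1334 + 0.8787 + 3.3590 + 0.4534 + 0.3515 = 14.574
df = (2−1)(3−1) = 2. Since 14.574 > 7.378, reject the null hypothesis of independence at α = 0.025.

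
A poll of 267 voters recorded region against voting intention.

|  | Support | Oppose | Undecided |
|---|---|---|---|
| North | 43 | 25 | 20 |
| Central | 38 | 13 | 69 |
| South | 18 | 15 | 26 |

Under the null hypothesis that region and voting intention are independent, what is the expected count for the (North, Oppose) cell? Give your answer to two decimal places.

Row total (North) = 88; column total (Oppose) = 53; grand total N = 267.
Expected count = (row total × column total) / N = 88 × 53 / 267 = 17.47.

17.47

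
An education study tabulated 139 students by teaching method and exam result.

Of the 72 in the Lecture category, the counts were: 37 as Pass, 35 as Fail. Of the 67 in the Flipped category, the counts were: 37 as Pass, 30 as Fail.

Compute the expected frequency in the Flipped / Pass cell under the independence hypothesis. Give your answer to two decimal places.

Row total (Flipped) = 67; column total (Pass) = 74; grand total N = 139.
Expected count = (row total × column total) / N = 67 × 74 / 139 = 35.67.

35.67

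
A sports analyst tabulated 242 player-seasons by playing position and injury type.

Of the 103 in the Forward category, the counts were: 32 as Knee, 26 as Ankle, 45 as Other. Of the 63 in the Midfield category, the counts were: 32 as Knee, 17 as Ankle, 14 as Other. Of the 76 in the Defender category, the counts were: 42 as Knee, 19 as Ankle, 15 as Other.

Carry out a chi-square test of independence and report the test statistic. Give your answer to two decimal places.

17.01

Row totals: 103, 63, 76. Column totals: 106, 62, 74. Grand total N = 242.
Expected counts (row total × column total / N):
  Forward, Knee: 103×106/242 = 45.116
  Forward, Ankle: 103×62/242 = 26.388
  Forward, Other: 103×74/242 = 31.496
  Midfield, Knee: 63×106/242 = 27.595
  Midfield, Ankle: 63×62/242 = 16.140
  Midfield, Other: 63×74/242 = 19.264
  Defender, Knee: 76×106/242 = 33.289
  Defender, Ankle: 76×62/242 = 19.471
  Defender, Other: 76×74/242 = 23.240
Contributions (O − E)²/E:
  (32 − 45.116)²/45.116 = 3.8130
  (26 − 26.388)²/26.388 = 0.0057
  (45 − 31.496)²/31.496 = 5.7899
  (32 − 27.595)²/27.595 = 0.7032
  (17 − 16.140)²/16.140 = 0.0458
  (14 − 19.264)²/19.264 = 1.4384
  (42 − 33.289)²/33.289 = 2.2795
  (19 − 19.471)²/19.471 = 0.0114
  (15 − 23.240)²/23.240 = 2.9216
χ² = 3.8130 + 0.0057 + 5.7899 + 0.7032 + 0.0458 + 1.4384 + 2.2795 + 0.0114 + 2.9216 = 17.01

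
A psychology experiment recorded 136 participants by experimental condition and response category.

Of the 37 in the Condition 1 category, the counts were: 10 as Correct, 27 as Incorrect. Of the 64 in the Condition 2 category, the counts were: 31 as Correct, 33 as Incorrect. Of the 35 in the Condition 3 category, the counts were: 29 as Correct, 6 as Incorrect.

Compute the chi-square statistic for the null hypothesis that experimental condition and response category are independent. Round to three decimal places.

22.890

Row totals: 37, 64, 35. Column totals: 70, 66. Grand total N = 136.
Expected counts (row total × column total / N):
  Condition 1, Correct: 37×70/136 = 19.0441
  Condition 1, Incorrect: 37×66/136 = 17.9559
  Condition 2, Correct: 64×70/136 = 32.9412
  Condition 2, Incorrect: 64×66/136 = 31.0588
  Condition 3, Correct: 35×70/136 = 18.0147
  Condition 3, Incorrect: 35×66/136 = 16.9853
Contributions (O − E)²/E:
  (10 − 19.0441)²/19.0441 = 4.2951
  (27 − 17.9559)²/17.9559 = 4.5554
  (31 − 32.9412)²/32.9412 = 0.1144
  (33 − 31.0588)²/31.0588 = 0.1213
  (29 − 18.0147)²/18.0147 = 6.6988
  (6 − 16.9853)²/16.9853 = 7.1048
χ² = 4.2951 + 4.5554 + 0.1144 + 0.1213 + 6.6988 + 7.1048 = 22.890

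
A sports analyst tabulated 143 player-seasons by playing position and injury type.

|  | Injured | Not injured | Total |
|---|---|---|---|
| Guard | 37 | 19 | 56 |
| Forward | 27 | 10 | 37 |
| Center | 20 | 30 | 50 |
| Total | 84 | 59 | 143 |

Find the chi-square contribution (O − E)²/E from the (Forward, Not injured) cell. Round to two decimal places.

1.82

Row total (Forward) = 37; column total (Not injured) = 59; N = 143.
Expected count E = 37 × 59 / 143 = 15.266.
Contribution = (O − E)²/E = (10 − 15.266)² / 15.266 = 1.82.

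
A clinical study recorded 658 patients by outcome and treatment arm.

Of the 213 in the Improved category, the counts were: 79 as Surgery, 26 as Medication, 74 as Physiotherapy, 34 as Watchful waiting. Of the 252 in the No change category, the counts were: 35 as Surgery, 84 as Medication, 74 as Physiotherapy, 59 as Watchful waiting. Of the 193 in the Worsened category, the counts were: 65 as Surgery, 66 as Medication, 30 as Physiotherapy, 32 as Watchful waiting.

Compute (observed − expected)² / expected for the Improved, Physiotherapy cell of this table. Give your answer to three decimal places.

4.656

Row total (Improved) = 213; column total (Physiotherapy) = 178; N = 658.
Expected count E = 213 × 178 / 658 = 57.6201.
Contribution = (O − E)²/E = (74 − 57.6201)² / 57.6201 = 4.656.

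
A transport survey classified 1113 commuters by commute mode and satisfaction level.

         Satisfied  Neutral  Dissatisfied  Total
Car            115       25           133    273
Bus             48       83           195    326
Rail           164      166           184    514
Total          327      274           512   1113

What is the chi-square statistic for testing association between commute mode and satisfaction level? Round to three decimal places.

104.547

Grand total N = 1113.
Expected counts (row total × column total / N):
  Car, Satisfied: 273×327/1113 = 80.2075
  Car, Neutral: 273×274/1113 = 67.2075
  Car, Dissatisfied: 273×512/1113 = 125.5849
  Bus, Satisfied: 326×327/1113 = 95.7790
  Bus, Neutral: 326×274/1113 = 80.2552
  Bus, Dissatisfied: 326×512/1113 = 149.9659
  Rail, Satisfied: 514×327/1113 = 151.0135
  Rail, Neutral: 514×274/1113 = 126.5373
  Rail, Dissatisfied: 514×512/1113 = 236.4492
Contributions (O − E)²/E:
  (115 − 80.2075)²/80.2075 = 15.0923
  (25 − 67.2075)²/67.2075 = 26.5071
  (133 − 125.5849)²/125.5849 = 0.4378
  (48 − 95.7790)²/95.7790 = 23.8344
  (83 − 80.2552)²/80.2552 = 0.0939
  (195 − 149.9659)²/149.9659 = 13.5235
  (164 − 151.0135)²/151.0135 = 1.1168
  (166 − 126.5373)²/126.5373 = 12.3071
  (184 − 236.4492)²/236.4492 = 11.6343
χ² = 15.0923 + 26.5071 + 0.4378 + 23.8344 + 0.0939 + 13.5235 + 1.1168 + 12.3071 + 11.6343 = 104.547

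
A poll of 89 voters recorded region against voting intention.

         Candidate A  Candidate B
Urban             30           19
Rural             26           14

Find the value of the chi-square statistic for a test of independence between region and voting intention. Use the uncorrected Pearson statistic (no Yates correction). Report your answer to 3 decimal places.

Row totals: 49, 40. Column totals: 56, 33. Grand total N = 89.
Expected counts (row total × column total / N):
  Urban, Candidate A: 49×56/89 = 30.8315
  Urban, Candidate B: 49×33/89 = 18.1685
  Rural, Candidate A: 40×56/89 = 25.1685
  Rural, Candidate B: 40×33/89 = 14.8315
Contributions (O − E)²/E:
  (30 − 30.8315)²/30.8315 = 0.0224
  (19 − 18.1685)²/18.1685 = 0.0381
  (26 − 25.1685)²/25.1685 = 0.0275
  (14 − 14.8315)²/14.8315 = 0.0466
χ² = 0.0224 + 0.0381 + 0.0275 + 0.0466 = 0.135

0.135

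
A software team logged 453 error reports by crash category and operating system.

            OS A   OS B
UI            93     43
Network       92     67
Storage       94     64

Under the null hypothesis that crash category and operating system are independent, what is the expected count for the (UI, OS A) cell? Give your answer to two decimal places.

83.76

Row total (UI) = 136; column total (OS A) = 279; grand total N = 453.
Expected count = (row total × column total) / N = 136 × 279 / 453 = 83.76.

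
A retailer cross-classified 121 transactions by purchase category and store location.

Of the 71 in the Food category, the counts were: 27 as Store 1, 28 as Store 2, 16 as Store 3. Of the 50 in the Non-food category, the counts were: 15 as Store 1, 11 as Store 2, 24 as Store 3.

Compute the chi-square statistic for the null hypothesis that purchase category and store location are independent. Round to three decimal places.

Row totals: 71, 50. Column totals: 42, 39, 40. Grand total N = 121.
Expected counts (row total × column total / N):
  Food, Store 1: 71×42/121 = 24.6446
  Food, Store 2: 71×39/121 = 22.8843
  Food, Store 3: 71×40/121 = 23.4711
  Non-food, Store 1: 50×42/121 = 17.3554
  Non-food, Store 2: 50×39/121 = 16.1157
  Non-food, Store 3: 50×40/121 = 16.5289
Contributions (O − E)²/E:
  (27 − 24.6446)²/24.6446 = 0.2251
  (28 − 22.8843)²/22.8843 = 1.1436
  (16 − 23.4711)²/23.4711 = 2.3781
  (15 − 17.3554)²/17.3554 = 0.3197
  (11 − 16.1157)²/16.1157 = 1.6239
  (24 − 16.5289)²/16.5289 = 3.3770
χ² = 0.2251 + 1.1436 + 2.3781 + 0.3197 + 1.6239 + 3.3770 = 9.067

9.067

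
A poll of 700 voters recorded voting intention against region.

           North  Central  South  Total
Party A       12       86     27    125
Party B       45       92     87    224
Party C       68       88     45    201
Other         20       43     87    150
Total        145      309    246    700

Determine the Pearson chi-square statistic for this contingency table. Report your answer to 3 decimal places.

Grand total N = 700.
Expected counts (row total × column total / N):
  Party A, North: 125×145/700 = 25.8929
  Party A, Central: 125×309/700 = 55.1786
  Party A, South: 125×246/700 = 43.9286
  Party B, North: 224×145/700 = 46.4000
  Party B, Central: 224×309/700 = 98.8800
  Party B, South: 224×246/700 = 78.7200
  Party C, North: 201×145/700 = 41.6357
  Party C, Central: 201×309/700 = 88.7271
  Party C, South: 201×246/700 = 70.6371
  Other, North: 150×145/700 = 31.0714
  Other, Central: 150×309/700 = 66.2143
  Other, South: 150×246/700 = 52.7143
Contributions (O − E)²/E:
  (12 − 25.8929)²/25.8929 = 7.4543
  (86 − 55.1786)²/55.1786 = 17.2161
  (27 − 43.9286)²/43.9286 = 6.5237
  (45 − 46.4000)²/46.4000 = 0.0422
  (92 − 98.8800)²/98.8800 = 0.4787
  (87 − 78.7200)²/78.7200 = 0.8709
  (68 − 41.6357)²/41.6357 = 16.6942
  (88 − 88.7271)²/88.7271 = 0.0060
  (45 − 70.6371)²/70.6371 = 9.3048
  (20 − 31.0714)²/31.0714 = 3.9450
  (43 − 66.2143)²/66.2143 = 8.1388
  (87 − 52.7143)²/52.7143 = 22.2996
χ² = 7.4543 + 17.2161 + 6.5237 + 0.0422 + 0.4787 + 0.8709 + 16.6942 + 0.0060 + 9.3048 + 3.9450 + 8.1388 + 22.2996 = 92.974

92.974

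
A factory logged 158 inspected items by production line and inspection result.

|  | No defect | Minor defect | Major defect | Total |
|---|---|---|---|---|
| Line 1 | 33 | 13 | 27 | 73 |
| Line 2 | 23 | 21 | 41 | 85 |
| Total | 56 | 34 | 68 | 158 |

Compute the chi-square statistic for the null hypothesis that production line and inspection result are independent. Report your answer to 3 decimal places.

5.672

Grand total N = 158.
Expected counts (row total × column total / N):
  Line 1, No defect: 73×56/158 = 25.8734
  Line 1, Minor defect: 73×34/158 = 15.7089
  Line 1, Major defect: 73×68/158 = 31.4177
  Line 2, No defect: 85×56/158 = 30.1266
  Line 2, Minor defect: 85×34/158 = 18.2911
  Line 2, Major defect: 85×68/158 = 36.5823
Contributions (O − E)²/E:
  (33 − 25.8734)²/25.8734 = 1.9630
  (13 − 15.7089)²/15.7089 = 0.4671
  (27 − 31.4177)²/31.4177 = 0.6212
  (23 − 30.1266)²/30.1266 = 1.6858
  (21 − 18.2911)²/18.2911 = 0.4012
  (41 − 36.5823)²/36.5823 = 0.5335
χ² = 1.9630 + 0.4671 + 0.6212 + 1.6858 + 0.4012 + 0.5335 = 5.672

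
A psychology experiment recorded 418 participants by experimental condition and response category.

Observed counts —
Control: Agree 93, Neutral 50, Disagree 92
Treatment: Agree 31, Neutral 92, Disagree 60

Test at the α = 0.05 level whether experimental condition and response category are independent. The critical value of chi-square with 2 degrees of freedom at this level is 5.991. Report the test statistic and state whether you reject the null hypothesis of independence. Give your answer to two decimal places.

Row totals: 235, 183. Column totals: 124, 142, 152. Grand total N = 418.
Expected counts (row total × column total / N):
  Control, Agree: 235×124/418 = 69.713
  Control, Neutral: 235×142/418 = 79.833
  Control, Disagree: 235×152/418 = 85.455
  Treatment, Agree: 183×124/418 = 54.287
  Treatment, Neutral: 183×142/418 = 62.167
  Treatment, Disagree: 183×152/418 = 66.545
Contributions (O − E)²/E:
  (93 − 69.713)²/69.713 = 7.7788
  (50 − 79.833)²/79.833 = 11.1484
  (92 − 85.455)²/85.455 = 0.5013
  (31 − 54.287)²/54.287 = 9.9892
  (92 − 62.167)²/62.167 = 14.3164
  (60 − 66.545)²/66.545 = 0.6437
χ² = 7.7788 + 11.1484 + 0.5013 + 9.9892 + 14.3164 + 0.6437 = 44.38
df = (2−1)(3−1) = 2. Since 44.38 > 5.991, reject the null hypothesis of independence at α = 0.05.

44.38; reject H₀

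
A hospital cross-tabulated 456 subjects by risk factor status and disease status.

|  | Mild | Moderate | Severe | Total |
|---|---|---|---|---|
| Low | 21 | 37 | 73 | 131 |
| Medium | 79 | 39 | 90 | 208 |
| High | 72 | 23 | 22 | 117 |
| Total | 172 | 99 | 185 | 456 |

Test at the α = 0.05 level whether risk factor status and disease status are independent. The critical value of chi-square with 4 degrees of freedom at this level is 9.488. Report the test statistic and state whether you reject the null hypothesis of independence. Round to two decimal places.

59.04; reject H₀

Grand total N = 456.
Expected counts (row total × column total / N):
  Low, Mild: 131×172/456 = 49.4123
  Low, Moderate: 131×99/456 = 28.4408
  Low, Severe: 131×185/456 = 53.1469
  Medium, Mild: 208×172/456 = 78.4561
  Medium, Moderate: 208×99/456 = 45.1579
  Medium, Severe: 208×185/456 = 84.3860
  High, Mild: 117×172/456 = 44.1316
  High, Moderate: 117×99/456 = 25.4013
  High, Severe: 117×185/456 = 47.4671
Contributions (O − E)²/E:
  (21 − 49.4123)²/49.4123 = 16.3372
  (37 − 28.4408)²/28.4408 = 2.5759
  (73 − 53.1469)²/53.1469 = 7.4162
  (79 − 78.4561)²/78.4561 = 0.0038
  (39 − 45.1579)²/45.1579 = 0.8397
  (90 − 84.3860)²/84.3860 = 0.3735
  (72 − 44.1316)²/44.1316 = 17.5984
  (23 − 25.4013)²/25.4013 = 0.2270
  (22 − 47.4671)²/47.4671 = 13.6636
χ² = 16.3372 + 2.5759 + 7.4162 + 0.0038 + 0.8397 + 0.3735 + 17.5984 + 0.2270 + 13.6636 = 59.04
df = (3−1)(3−1) = 4. Since 59.04 > 9.488, reject the null hypothesis of independence at α = 0.05.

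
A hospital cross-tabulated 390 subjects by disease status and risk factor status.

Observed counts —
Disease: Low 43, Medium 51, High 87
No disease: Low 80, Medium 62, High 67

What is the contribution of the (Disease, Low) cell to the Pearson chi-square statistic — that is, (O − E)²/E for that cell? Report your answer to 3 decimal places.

Row total (Disease) = 181; column total (Low) = 123; N = 390.
Expected count E = 181 × 123 / 390 = 57.0846.
Contribution = (O − E)²/E = (43 − 57.0846)² / 57.0846 = 3.475.

3.475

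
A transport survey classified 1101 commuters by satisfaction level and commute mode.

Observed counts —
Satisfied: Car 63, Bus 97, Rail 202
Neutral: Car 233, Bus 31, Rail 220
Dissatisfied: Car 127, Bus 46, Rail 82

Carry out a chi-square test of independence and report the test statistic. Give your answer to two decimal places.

135.95

Row totals: 362, 484, 255. Column totals: 423, 174, 504. Grand total N = 1101.
Expected counts (row total × column total / N):
  Satisfied, Car: 362×423/1101 = 139.079
  Satisfied, Bus: 362×174/1101 = 57.210
  Satisfied, Rail: 362×504/1101 = 165.711
  Neutral, Car: 484×423/1101 = 185.951
  Neutral, Bus: 484×174/1101 = 76.490
  Neutral, Rail: 484×504/1101 = 221.559
  Dissatisfied, Car: 255×423/1101 = 97.970
  Dissatisfied, Bus: 255×174/1101 = 40.300
  Dissatisfied, Rail: 255×504/1101 = 116.730
Contributions (O − E)²/E:
  (63 − 139.079)²/139.079 = 41.6167
  (97 − 57.210)²/57.210 = 27.6743
  (202 − 165.711)²/165.711 = 7.9469
  (233 − 185.951)²/185.951 = 11.9043
  (31 − 76.490)²/76.490 = 27.0537
  (220 − 221.559)²/221.559 = 0.0110
  (127 − 97.970)²/97.970 = 8.6020
  (46 − 40.300)²/40.300 = 0.8062
  (82 − 116.730)²/116.730 = 10.3330
χ² = 41.6167 + 27.6743 + 7.9469 + 11.9043 + 27.0537 + 0.0110 + 8.6020 + 0.8062 + 10.3330 = 135.95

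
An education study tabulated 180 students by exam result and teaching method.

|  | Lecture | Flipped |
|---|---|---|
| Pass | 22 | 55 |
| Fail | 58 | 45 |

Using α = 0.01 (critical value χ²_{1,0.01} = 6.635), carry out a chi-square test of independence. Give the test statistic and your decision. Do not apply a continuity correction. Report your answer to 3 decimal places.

Row totals: 77, 103. Column totals: 80, 100. Grand total N = 180.
Expected counts (row total × column total / N):
  Pass, Lecture: 77×80/180 = 34.2222
  Pass, Flipped: 77×100/180 = 42.7778
  Fail, Lecture: 103×80/180 = 45.7778
  Fail, Flipped: 103×100/180 = 57.2222
Contributions (O − E)²/E:
  (22 − 34.2222)²/34.2222 = 4.3651
  (55 − 42.7778)²/42.7778 = 3.4920
  (58 − 45.7778)²/45.7778 = 3.2632
  (45 − 57.2222)²/57.2222 = 2.6106
χ² = 4.3651 + 3.4920 + 3.2632 + 2.6106 = 13.731
df = (2−1)(2−1) = 1. Since 13.731 > 6.635, reject the null hypothesis of independence at α = 0.01.

13.731; reject H₀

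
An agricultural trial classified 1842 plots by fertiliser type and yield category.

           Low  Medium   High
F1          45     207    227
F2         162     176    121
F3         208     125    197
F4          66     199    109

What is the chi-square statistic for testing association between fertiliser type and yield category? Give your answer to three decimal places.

Row totals: 479, 459, 530, 374. Column totals: 481, 707, 654. Grand total N = 1842.
Expected counts (row total × column total / N):
  F1, Low: 479×481/1842 = 125.0809
  F1, Medium: 479×707/1842 = 183.8507
  F1, High: 479×654/1842 = 170.0684
  F2, Low: 459×481/1842 = 119.8583
  F2, Medium: 459×707/1842 = 176.1743
  F2, High: 459×654/1842 = 162.9674
  F3, Low: 530×481/1842 = 138.3985
  F3, Medium: 530×707/1842 = 203.4256
  F3, High: 530×654/1842 = 188.1759
  F4, Low: 374×481/1842 = 97.6623
  F4, Medium: 374×707/1842 = 143.5494
  F4, High: 374×654/1842 = 132.7883
Contributions (O − E)²/E:
  (45 − 125.0809)²/125.0809 = 51.2704
  (207 − 183.8507)²/183.8507 = 2.9148
  (227 − 170.0684)²/170.0684 = 19.0583
  (162 − 119.8583)²/119.8583 = 14.8169
  (176 − 176.1743)²/176.1743 = 0.0002
  (121 − 162.9674)²/162.9674 = 10.8075
  (208 − 138.3985)²/138.3985 = 35.0030
  (125 − 203.4256)²/203.4256 = 30.2350
  (197 − 188.1759)²/188.1759 = 0.4138
  (66 − 97.6623)²/97.6623 = 10.2650
  (199 − 143.5494)²/143.5494 = 21.4196
  (109 − 132.7883)²/132.7883 = 4.2615
χ² = 51.2704 + 2.9148 + 19.0583 + 14.8169 + 0.0002 + 10.8075 + 35.0030 + 30.2350 + 0.4138 + 10.2650 + 21.4196 + 4.2615 = 200.466

200.466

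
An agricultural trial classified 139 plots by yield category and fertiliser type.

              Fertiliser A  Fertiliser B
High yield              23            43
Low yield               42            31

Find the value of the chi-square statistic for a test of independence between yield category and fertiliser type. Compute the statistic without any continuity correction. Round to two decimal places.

7.17

Row totals: 66, 73. Column totals: 65, 74. Grand total N = 139.
Expected counts (row total × column total / N):
  High yield, Fertiliser A: 66×65/139 = 30.8633
  High yield, Fertiliser B: 66×74/139 = 35.1367
  Low yield, Fertiliser A: 73×65/139 = 34.1367
  Low yield, Fertiliser B: 73×74/139 = 38.8633
Contributions (O − E)²/E:
  (23 − 30.8633)²/30.8633 = 2.0034
  (43 − 35.1367)²/35.1367 = 1.7597
  (42 − 34.1367)²/34.1367 = 1.8113
  (31 − 38.8633)²/38.8633 = 1.5910
χ² = 2.0034 + 1.7597 + 1.8113 + 1.5910 = 7.17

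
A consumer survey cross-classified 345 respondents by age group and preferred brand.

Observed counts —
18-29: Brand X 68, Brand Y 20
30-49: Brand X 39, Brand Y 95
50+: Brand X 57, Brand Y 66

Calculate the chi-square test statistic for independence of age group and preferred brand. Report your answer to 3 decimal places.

49.526

Row totals: 88, 134, 123. Column totals: 164, 181. Grand total N = 345.
Expected counts (row total × column total / N):
  18-29, Brand X: 88×164/345 = 41.8319
  18-29, Brand Y: 88×181/345 = 46.1681
  30-49, Brand X: 134×164/345 = 63.6986
  30-49, Brand Y: 134×181/345 = 70.3014
  50+, Brand X: 123×164/345 = 58.4696
  50+, Brand Y: 123×181/345 = 64.5304
Contributions (O − E)²/E:
  (68 − 41.8319)²/41.8319 = 16.3696
  (20 − 46.1681)²/46.1681 = 14.8321
  (39 − 63.6986)²/63.6986 = 9.5767
  (95 − 70.3014)²/70.3014 = 8.6772
  (57 − 58.4696)²/58.4696 = 0.0369
  (66 − 64.5304)²/64.5304 = 0.0335
χ² = 16.3696 + 14.8321 + 9.5767 + 8.6772 + 0.0369 + 0.0335 = 49.526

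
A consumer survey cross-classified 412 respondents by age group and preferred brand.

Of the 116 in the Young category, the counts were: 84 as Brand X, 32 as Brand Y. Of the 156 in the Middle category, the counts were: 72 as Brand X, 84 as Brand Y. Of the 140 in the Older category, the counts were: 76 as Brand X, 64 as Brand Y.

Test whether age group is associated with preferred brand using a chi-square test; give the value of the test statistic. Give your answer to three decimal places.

Row totals: 116, 156, 140. Column totals: 232, 180. Grand total N = 412.
Expected counts (row total × column total / N):
  Young, Brand X: 116×232/412 = 65.3204
  Young, Brand Y: 116×180/412 = 50.6796
  Middle, Brand X: 156×232/412 = 87.8447
  Middle, Brand Y: 156×180/412 = 68.1553
  Older, Brand X: 140×232/412 = 78.8350
  Older, Brand Y: 140×180/412 = 61.1650
Contributions (O − E)²/E:
  (84 − 65.3204)²/65.3204 = 5.3418
  (32 − 50.6796)²/50.6796 = 6.8850
  (72 − 87.8447)²/87.8447 = 2.8579
  (84 − 68.1553)²/68.1553 = 3.6836
  (76 − 78.8350)²/78.8350 = 0.1019
  (64 − 61.1650)²/61.1650 = 0.1314
χ² = 5.3418 + 6.8850 + 2.8579 + 3.6836 + 0.1019 + 0.1314 = 19.002

19.002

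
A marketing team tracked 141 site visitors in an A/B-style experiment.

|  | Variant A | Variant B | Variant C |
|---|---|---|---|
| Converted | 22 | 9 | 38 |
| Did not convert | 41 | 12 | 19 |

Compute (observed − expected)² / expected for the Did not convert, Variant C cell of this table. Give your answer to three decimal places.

3.509

Row total (Did not convert) = 72; column total (Variant C) = 57; N = 141.
Expected count E = 72 × 57 / 141 = 29.1064.
Contribution = (O − E)²/E = (19 − 29.1064)² / 29.1064 = 3.509.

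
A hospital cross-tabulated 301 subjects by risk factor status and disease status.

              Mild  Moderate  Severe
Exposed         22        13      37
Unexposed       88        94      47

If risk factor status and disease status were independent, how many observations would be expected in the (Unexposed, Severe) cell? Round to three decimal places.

Row total (Unexposed) = 229; column total (Severe) = 84; grand total N = 301.
Expected count = (row total × column total) / N = 229 × 84 / 301 = 63.907.

63.907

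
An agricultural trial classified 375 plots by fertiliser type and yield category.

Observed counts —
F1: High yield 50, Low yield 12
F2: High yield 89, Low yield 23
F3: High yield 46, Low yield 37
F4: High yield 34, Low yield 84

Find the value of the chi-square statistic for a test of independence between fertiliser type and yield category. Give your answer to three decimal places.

75.904

Row totals: 62, 112, 83, 118. Column totals: 219, 156. Grand total N = 375.
Expected counts (row total × column total / N):
  F1, High yield: 62×219/375 = 36.2080
  F1, Low yield: 62×156/375 = 25.7920
  F2, High yield: 112×219/375 = 65.4080
  F2, Low yield: 112×156/375 = 46.5920
  F3, High yield: 83×219/375 = 48.4720
  F3, Low yield: 83×156/375 = 34.5280
  F4, High yield: 118×219/375 = 68.9120
  F4, Low yield: 118×156/375 = 49.0880
Contributions (O − E)²/E:
  (50 − 36.2080)²/36.2080 = 5.2535
  (12 − 25.7920)²/25.7920 = 7.3751
  (89 − 65.4080)²/65.4080 = 8.5094
  (23 − 46.5920)²/46.5920 = 11.9459
  (46 − 48.4720)²/48.4720 = 0.1261
  (37 − 34.5280)²/34.5280 = 0.1770
  (34 − 68.9120)²/68.9120 = 17.6870
  (84 − 49.0880)²/49.0880 = 24.8299
χ² = 5.2535 + 7.3751 + 8.5094 + 11.9459 + 0.1261 + 0.1770 + 17.6870 + 24.8299 = 75.904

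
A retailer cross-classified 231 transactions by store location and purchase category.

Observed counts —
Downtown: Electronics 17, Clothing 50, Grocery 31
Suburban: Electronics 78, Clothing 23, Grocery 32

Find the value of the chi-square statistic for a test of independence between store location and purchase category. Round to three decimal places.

Row totals: 98, 133. Column totals: 95, 73, 63. Grand total N = 231.
Expected counts (row total × column total / N):
  Downtown, Electronics: 98×95/231 = 40.3030
  Downtown, Clothing: 98×73/231 = 30.9697
  Downtown, Grocery: 98×63/231 = 26.7273
  Suburban, Electronics: 133×95/231 = 54.6970
  Suburban, Clothing: 133×73/231 = 42.0303
  Suburban, Grocery: 133×63/231 = 36.2727
Contributions (O − E)²/E:
  (17 − 40.3030)²/40.3030 = 13.4737
  (50 − 30.9697)²/30.9697 = 11.6938
  (31 − 26.7273)²/26.7273 = 0.6830
  (78 − 54.6970)²/54.6970 = 9.9280
  (23 − 42.0303)²/42.0303 = 8.6165
  (32 − 36.2727)²/36.2727 = 0.5033
χ² = 13.4737 + 11.6938 + 0.6830 + 9.9280 + 8.6165 + 0.5033 = 44.898

44.898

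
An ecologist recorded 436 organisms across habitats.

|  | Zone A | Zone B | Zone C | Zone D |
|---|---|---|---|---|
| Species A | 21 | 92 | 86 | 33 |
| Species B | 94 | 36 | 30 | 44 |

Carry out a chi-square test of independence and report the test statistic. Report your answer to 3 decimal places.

Row totals: 232, 204. Column totals: 115, 128, 116, 77. Grand total N = 436.
Expected counts (row total × column total / N):
  Species A, Zone A: 232×115/436 = 61.1927
  Species A, Zone B: 232×128/436 = 68.1101
  Species A, Zone C: 232×116/436 = 61.7248
  Species A, Zone D: 232×77/436 = 40.9725
  Species B, Zone A: 204×115/436 = 53.8073
  Species B, Zone B: 204×128/436 = 59.8899
  Species B, Zone C: 204×116/436 = 54.2752
  Species B, Zone D: 204×77/436 = 36.0275
Contributions (O − E)²/E:
  (21 − 61.1927)²/61.1927 = 26.3994
  (92 − 68.1101)²/68.1101 = 8.3795
  (86 − 61.7248)²/61.7248 = 9.5470
  (33 − 40.9725)²/40.9725 = 1.5513
  (94 − 53.8073)²/53.8073 = 30.0229
  (36 − 59.8899)²/59.8899 = 9.5296
  (30 − 54.2752)²/54.2752 = 10.8574
  (44 − 36.0275)²/36.0275 = 1.7642
χ² = 26.3994 + 8.3795 + 9.5470 + 1.5513 + 30.0229 + 9.5296 + 10.8574 + 1.7642 = 98.051

98.051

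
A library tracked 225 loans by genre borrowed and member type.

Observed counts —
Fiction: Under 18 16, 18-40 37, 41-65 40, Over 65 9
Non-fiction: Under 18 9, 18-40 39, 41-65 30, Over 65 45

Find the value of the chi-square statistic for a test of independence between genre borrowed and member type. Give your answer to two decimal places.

Row totals: 102, 123. Column totals: 25, 76, 70, 54. Grand total N = 225.
Expected counts (row total × column total / N):
  Fiction, Under 18: 102×25/225 = 11.333
  Fiction, 18-40: 102×76/225 = 34.453
  Fiction, 41-65: 102×70/225 = 31.733
  Fiction, Over 65: 102×54/225 = 24.480
  Non-fiction, Under 18: 123×25/225 = 13.667
  Non-fiction, 18-40: 123×76/225 = 41.547
  Non-fiction, 41-65: 123×70/225 = 38.267
  Non-fiction, Over 65: 123×54/225 = 29.520
Contributions (O − E)²/E:
  (16 − 11.333)²/11.333 = 1.9219
  (37 − 34.453)²/34.453 = 0.1883
  (40 − 31.733)²/31.733 = 2.1537
  (9 − 24.480)²/24.480 = 9.7888
  (9 − 13.667)²/13.667 = 1.5937
  (39 − 41.547)²/41.547 = 0.1561
  (30 − 38.267)²/38.267 = 1.7860
  (45 − 29.520)²/29.520 = 8.1176
χ² = 1.9219 + 0.1883 + 2.1537 + 9.7888 + 1.5937 + 0.1561 + 1.7860 + 8.1176 = 25.71

25.71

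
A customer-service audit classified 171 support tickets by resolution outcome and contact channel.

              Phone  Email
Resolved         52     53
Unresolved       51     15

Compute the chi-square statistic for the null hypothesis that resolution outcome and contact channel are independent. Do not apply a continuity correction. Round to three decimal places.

Row totals: 105, 66. Column totals: 103, 68. Grand total N = 171.
Expected counts (row total × column total / N):
  Resolved, Phone: 105×103/171 = 63.2456
  Resolved, Email: 105×68/171 = 41.7544
  Unresolved, Phone: 66×103/171 = 39.7544
  Unresolved, Email: 66×68/171 = 26.2456
Contributions (O − E)²/E:
  (52 − 63.2456)²/63.2456 = 1.9996
  (53 − 41.7544)²/41.7544 = 3.0287
  (51 − 39.7544)²/39.7544 = 3.1811
  (15 − 26.2456)²/26.2456 = 4.8185
χ² = 1.9996 + 3.0287 + 3.1811 + 4.8185 = 13.028

13.028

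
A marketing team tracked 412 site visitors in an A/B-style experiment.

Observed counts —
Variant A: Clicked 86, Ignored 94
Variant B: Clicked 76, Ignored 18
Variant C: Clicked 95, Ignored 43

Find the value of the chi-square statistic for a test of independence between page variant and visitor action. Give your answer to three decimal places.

32.475

Row totals: 180, 94, 138. Column totals: 257, 155. Grand total N = 412.
Expected counts (row total × column total / N):
  Variant A, Clicked: 180×257/412 = 112.2816
  Variant A, Ignored: 180×155/412 = 67.7184
  Variant B, Clicked: 94×257/412 = 58.6359
  Variant B, Ignored: 94×155/412 = 35.3641
  Variant C, Clicked: 138×257/412 = 86.0825
  Variant C, Ignored: 138×155/412 = 51.9175
Contributions (O − E)²/E:
  (86 − 112.2816)²/112.2816 = 6.1517
  (94 − 67.7184)²/67.7184 = 10.1999
  (76 − 58.6359)²/58.6359 = 5.1421
  (18 − 35.3641)²/35.3641 = 8.5259
  (95 − 86.0825)²/86.0825 = 0.9238
  (43 − 51.9175)²/51.9175 = 1.5317
χ² = 6.1517 + 10.1999 + 5.1421 + 8.5259 + 0.9238 + 1.5317 = 32.475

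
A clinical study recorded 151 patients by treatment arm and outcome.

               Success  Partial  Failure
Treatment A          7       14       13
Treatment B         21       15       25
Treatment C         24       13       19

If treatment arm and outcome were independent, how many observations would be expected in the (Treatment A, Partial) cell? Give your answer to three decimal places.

Row total (Treatment A) = 34; column total (Partial) = 42; grand total N = 151.
Expected count = (row total × column total) / N = 34 × 42 / 151 = 9.457.

9.457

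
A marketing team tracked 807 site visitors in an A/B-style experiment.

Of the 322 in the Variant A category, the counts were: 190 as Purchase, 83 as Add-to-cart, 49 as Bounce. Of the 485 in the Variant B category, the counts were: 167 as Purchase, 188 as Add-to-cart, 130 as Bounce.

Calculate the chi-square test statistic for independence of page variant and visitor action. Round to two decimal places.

Row totals: 322, 485. Column totals: 357, 271, 179. Grand total N = 807.
Expected counts (row total × column total / N):
  Variant A, Purchase: 322×357/807 = 142.446
  Variant A, Add-to-cart: 322×271/807 = 108.131
  Variant A, Bounce: 322×179/807 = 71.423
  Variant B, Purchase: 485×357/807 = 214.554
  Variant B, Add-to-cart: 485×271/807 = 162.869
  Variant B, Bounce: 485×179/807 = 107.577
Contributions (O − E)²/E:
  (190 − 142.446)²/142.446 = 15.8754
  (83 − 108.131)²/108.131 = 5.8408
  (49 − 71.423)²/71.423 = 7.0396
  (167 − 214.554)²/214.554 = 10.5399
  (188 − 162.869)²/162.869 = 3.8778
  (130 − 107.577)²/107.577 = 4.6738
χ² = 15.8754 + 5.8408 + 7.0396 + 10.5399 + 3.8778 + 4.6738 = 47.85

47.85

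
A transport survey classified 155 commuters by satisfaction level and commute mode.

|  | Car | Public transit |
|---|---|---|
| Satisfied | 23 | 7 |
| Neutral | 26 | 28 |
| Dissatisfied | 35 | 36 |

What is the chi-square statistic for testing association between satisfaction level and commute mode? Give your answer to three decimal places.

Row totals: 30, 54, 71. Column totals: 84, 71. Grand total N = 155.
Expected counts (row total × column total / N):
  Satisfied, Car: 30×84/155 = 16.25806
  Satisfied, Public transit: 30×71/155 = 13.74194
  Neutral, Car: 54×84/155 = 29.26452
  Neutral, Public transit: 54×71/155 = 24.73548
  Dissatisfied, Car: 71×84/155 = 38.47742
  Dissatisfied, Public transit: 71×71/155 = 32.52258
Contributions (O − E)²/E:
  (23 − 16.25806)²/16.25806 = 2.7958
  (7 − 13.74194)²/13.74194 = 3.3077
  (26 − 29.26452)²/29.26452 = 0.3642
  (28 − 24.73548)²/24.73548 = 0.4308
  (35 − 38.47742)²/38.47742 = 0.3143
  (36 − 32.52258)²/32.52258 = 0.3718
χ² = 2.7958 + 3.3077 + 0.3642 + 0.4308 + 0.3143 + 0.3718 = 7.585

7.585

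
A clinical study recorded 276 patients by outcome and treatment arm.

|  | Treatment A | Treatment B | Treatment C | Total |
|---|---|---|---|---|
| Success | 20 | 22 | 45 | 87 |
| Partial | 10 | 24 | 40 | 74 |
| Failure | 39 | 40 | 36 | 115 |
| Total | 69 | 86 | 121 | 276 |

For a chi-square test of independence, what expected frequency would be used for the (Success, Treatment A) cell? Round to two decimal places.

Row total (Success) = 87; column total (Treatment A) = 69; grand total N = 276.
Expected count = (row total × column total) / N = 87 × 69 / 276 = 21.75.

21.75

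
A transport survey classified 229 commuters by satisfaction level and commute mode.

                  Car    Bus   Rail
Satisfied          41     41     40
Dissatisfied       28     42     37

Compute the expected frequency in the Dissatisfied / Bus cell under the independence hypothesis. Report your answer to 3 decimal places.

Row total (Dissatisfied) = 107; column total (Bus) = 83; grand total N = 229.
Expected count = (row total × column total) / N = 107 × 83 / 229 = 38.782.

38.782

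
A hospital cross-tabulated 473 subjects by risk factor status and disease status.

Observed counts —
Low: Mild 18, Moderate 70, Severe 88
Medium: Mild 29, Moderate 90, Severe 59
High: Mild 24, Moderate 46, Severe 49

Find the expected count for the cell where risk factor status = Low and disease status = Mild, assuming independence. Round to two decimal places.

Row total (Low) = 176; column total (Mild) = 71; grand total N = 473.
Expected count = (row total × column total) / N = 176 × 71 / 473 = 26.42.

26.42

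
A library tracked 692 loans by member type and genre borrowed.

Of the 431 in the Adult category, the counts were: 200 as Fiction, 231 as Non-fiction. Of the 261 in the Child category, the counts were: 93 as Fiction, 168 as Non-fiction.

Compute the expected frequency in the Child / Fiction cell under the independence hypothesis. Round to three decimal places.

Row total (Child) = 261; column total (Fiction) = 293; grand total N = 692.
Expected count = (row total × column total) / N = 261 × 293 / 692 = 110.510.

110.510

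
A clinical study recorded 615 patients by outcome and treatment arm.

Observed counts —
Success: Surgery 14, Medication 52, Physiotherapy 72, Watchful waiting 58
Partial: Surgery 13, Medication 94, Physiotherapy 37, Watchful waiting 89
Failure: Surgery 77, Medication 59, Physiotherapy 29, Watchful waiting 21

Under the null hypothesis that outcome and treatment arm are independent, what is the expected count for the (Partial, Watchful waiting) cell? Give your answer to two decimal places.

Row total (Partial) = 233; column total (Watchful waiting) = 168; grand total N = 615.
Expected count = (row total × column total) / N = 233 × 168 / 615 = 63.65.

63.65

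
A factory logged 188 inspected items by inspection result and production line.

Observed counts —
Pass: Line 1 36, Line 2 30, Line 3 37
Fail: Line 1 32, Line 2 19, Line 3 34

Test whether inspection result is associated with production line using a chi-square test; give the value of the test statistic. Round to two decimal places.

1.12

Row totals: 103, 85. Column totals: 68, 49, 71. Grand total N = 188.
Expected counts (row total × column total / N):
  Pass, Line 1: 103×68/188 = 37.255
  Pass, Line 2: 103×49/188 = 26.846
  Pass, Line 3: 103×71/188 = 38.899
  Fail, Line 1: 85×68/188 = 30.745
  Fail, Line 2: 85×49/188 = 22.154
  Fail, Line 3: 85×71/188 = 32.101
Contributions (O − E)²/E:
  (36 − 37.255)²/37.255 = 0.0423
  (30 − 26.846)²/26.846 = 0.3705
  (37 − 38.899)²/38.899 = 0.0927
  (32 − 30.745)²/30.745 = 0.0512
  (19 − 22.154)²/22.154 = 0.4490
  (34 − 32.101)²/32.101 = 0.1123
χ² = 0.0423 + 0.3705 + 0.0927 + 0.0512 + 0.4490 + 0.1123 = 1.12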